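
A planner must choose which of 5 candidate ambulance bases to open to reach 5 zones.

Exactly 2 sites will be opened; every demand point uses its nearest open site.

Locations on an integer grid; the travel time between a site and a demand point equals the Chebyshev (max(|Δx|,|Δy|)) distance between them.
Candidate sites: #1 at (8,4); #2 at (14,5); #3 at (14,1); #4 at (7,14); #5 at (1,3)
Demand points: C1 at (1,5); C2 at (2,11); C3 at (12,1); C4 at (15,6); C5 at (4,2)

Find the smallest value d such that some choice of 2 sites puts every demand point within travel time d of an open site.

Open {#1, #2}.
  Farthest demand point is C1 at travel time 7 (to #1); all others are ≤ 7.
With {#1, #3} the worst case is 7.
With {#1, #4} the worst case is 7.
No size-2 selection achieves below 7.

7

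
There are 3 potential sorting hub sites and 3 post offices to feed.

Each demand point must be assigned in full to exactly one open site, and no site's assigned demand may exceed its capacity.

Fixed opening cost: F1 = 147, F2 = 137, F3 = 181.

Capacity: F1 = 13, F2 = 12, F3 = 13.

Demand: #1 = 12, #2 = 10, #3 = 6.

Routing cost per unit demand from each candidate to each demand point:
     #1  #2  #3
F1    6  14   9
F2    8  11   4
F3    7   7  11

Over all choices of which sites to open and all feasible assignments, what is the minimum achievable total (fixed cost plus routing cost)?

Open {F1, F2, F3}; cheapest assignment that respects the capacities:
  F1 (cap 13, load 12): #1 — cost 12×6 = 72
  F2 (cap 12, load 6): #3 — cost 6×4 = 24
  F3 (cap 13, load 10): #2 — cost 10×7 = 70
  Shipping 166, fixed 465 → total 631.
  Any other capacity-feasible assignment to {F1, F2, F3} ships for at least 166.
Total demand is 28 and no other set of sites has combined capacity ≥ 28, so {F1, F2, F3} is the only feasible choice of open sites. Minimum: 631.

631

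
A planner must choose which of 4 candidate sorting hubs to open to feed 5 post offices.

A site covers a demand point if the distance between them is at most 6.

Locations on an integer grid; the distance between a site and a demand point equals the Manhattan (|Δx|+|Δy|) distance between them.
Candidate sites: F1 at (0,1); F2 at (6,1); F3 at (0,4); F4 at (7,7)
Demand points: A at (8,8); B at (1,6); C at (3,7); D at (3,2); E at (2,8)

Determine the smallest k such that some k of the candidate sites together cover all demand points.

Coverage sets (demand points within 6 of each site):
  F1: {B, D}
  F2: {D}
  F3: {B, C, D, E}
  F4: {A, C, E}
No single site covers all 5 demand points.
But {F1, F4} covers everything, so the minimum is 2.

2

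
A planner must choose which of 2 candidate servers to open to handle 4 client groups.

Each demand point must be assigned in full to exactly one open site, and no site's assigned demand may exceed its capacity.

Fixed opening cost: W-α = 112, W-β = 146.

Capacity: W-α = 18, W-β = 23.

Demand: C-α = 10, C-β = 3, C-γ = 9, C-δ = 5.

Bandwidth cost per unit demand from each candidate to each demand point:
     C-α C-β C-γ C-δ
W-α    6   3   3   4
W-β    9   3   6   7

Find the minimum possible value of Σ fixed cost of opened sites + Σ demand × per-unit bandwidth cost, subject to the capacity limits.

401

Open {W-α, W-β}; cheapest assignment that respects the capacities:
  W-α (cap 18, load 18): C-α, C-β, C-δ — cost 10×6 + 3×3 + 5×4 = 89
  W-β (cap 23, load 9): C-γ — cost 9×6 = 54
  Shipping 143, fixed 258 → total 401.
  Any other capacity-feasible assignment to {W-α, W-β} ships for at least 143.
Total demand is 27 and no other set of sites has combined capacity ≥ 27, so {W-α, W-β} is the only feasible choice of open sites. Minimum: 401.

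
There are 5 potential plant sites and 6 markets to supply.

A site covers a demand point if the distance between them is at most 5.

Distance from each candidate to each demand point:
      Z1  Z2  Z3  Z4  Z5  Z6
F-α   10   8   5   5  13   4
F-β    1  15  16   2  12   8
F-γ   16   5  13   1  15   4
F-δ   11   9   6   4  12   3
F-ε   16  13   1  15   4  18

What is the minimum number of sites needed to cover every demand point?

3

Coverage sets (demand points within 5 of each site):
  F-α: {Z3, Z4, Z6}
  F-β: {Z1, Z4}
  F-γ: {Z2, Z4, Z6}
  F-δ: {Z4, Z6}
  F-ε: {Z3, Z5}
No 2 sites suffice: every size-2 union leaves at least one demand point uncovered.
But {F-β, F-γ, F-ε} covers everything, so the minimum is 3.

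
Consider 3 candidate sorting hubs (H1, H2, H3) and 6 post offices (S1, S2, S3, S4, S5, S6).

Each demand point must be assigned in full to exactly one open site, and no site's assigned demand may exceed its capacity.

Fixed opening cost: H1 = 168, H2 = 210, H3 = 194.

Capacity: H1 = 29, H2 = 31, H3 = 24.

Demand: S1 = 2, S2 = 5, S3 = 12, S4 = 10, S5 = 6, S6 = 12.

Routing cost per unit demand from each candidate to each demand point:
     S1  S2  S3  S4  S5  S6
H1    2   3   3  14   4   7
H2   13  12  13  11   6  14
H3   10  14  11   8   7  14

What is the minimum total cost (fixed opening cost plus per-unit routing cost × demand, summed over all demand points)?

639

Open {H1, H3}; cheapest assignment that respects the capacities:
  H1 (cap 29, load 29): S2, S3, S6 — cost 5×3 + 12×3 + 12×7 = 135
  H3 (cap 24, load 18): S1, S4, S5 — cost 2×10 + 10×8 + 6×7 = 142
  Shipping 277, fixed 362 → total 639.
  Any other capacity-feasible assignment to {H1, H3} ships for at least 277.
Compare {H1, H2}: its best feasible assignment gives total 685.
Compare {H1, H2, H3}: its best feasible assignment gives total 843.
Every other set of open sites that can feasibly serve all demand totals ≥ 685 even under its best assignment. Minimum: 639.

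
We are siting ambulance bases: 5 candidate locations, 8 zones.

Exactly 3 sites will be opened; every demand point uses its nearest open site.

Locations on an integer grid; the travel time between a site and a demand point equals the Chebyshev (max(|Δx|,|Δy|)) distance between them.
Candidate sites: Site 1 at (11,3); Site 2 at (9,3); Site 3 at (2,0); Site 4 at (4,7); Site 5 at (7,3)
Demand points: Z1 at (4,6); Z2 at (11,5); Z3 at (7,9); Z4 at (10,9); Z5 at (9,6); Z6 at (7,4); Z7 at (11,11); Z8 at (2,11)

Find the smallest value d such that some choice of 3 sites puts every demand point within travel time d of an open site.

7

Open {Site 1, Site 2, Site 4}.
  Farthest demand point is Z7 at travel time 7 (to Site 4); all others are ≤ 7.
With {Site 1, Site 3, Site 4} the worst case is 7.
With {Site 1, Site 4, Site 5} the worst case is 7.
No size-3 selection achieves below 7.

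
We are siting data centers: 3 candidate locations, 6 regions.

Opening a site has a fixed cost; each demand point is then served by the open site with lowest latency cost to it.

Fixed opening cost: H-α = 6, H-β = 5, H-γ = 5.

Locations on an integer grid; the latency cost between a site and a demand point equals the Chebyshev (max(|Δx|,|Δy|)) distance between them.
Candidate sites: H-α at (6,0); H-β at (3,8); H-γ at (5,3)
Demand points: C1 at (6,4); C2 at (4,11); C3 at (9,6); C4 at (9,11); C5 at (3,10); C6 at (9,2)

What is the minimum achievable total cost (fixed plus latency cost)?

30

Open {H-β, H-γ}: assign each demand point to its cheapest open site.
  C1→H-γ 1, C2→H-β 3, C3→H-γ 4, C4→H-β 6, C5→H-β 2, C6→H-γ 4
  latency cost 20, fixed 10 → total 30.
Compare {H-β}: latency cost 27 + fixed 5 = 32.
Compare {H-α, H-β}: latency cost 24 + fixed 11 = 35.
Compare {H-α, H-β, H-γ}: latency cost 19 + fixed 16 = 35.
All other subsets cost ≥ 32. Minimum total cost: 30.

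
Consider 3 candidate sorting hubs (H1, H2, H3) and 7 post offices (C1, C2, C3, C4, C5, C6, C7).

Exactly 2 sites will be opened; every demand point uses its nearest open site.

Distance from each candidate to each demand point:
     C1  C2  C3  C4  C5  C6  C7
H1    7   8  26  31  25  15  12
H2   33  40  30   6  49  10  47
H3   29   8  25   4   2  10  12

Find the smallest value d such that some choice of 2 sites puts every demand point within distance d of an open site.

Open {H1, H3}.
  Farthest demand point is C3 at distance 25 (to H3); all others are ≤ 25.
With {H1, H2} the worst case is 26.
With {H2, H3} the worst case is 29.
No size-2 selection achieves below 25.

25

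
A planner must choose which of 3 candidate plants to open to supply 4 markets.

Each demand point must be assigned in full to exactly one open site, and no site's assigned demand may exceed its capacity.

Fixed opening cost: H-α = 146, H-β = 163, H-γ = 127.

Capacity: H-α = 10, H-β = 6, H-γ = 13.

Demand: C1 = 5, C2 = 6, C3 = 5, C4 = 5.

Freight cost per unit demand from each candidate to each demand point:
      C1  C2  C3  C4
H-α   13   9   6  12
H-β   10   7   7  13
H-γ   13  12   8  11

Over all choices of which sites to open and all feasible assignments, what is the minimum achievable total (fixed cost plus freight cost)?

Open {H-α, H-γ}; cheapest assignment that respects the capacities:
  H-α (cap 10, load 10): C1, C3 — cost 5×13 + 5×6 = 95
  H-γ (cap 13, load 11): C2, C4 — cost 6×12 + 5×11 = 127
  Shipping 222, fixed 273 → total 495.
  Any other capacity-feasible assignment to {H-α, H-γ} ships for at least 222.
Compare {H-α, H-β, H-γ}: its best feasible assignment gives total 628.
Every other set of open sites that can feasibly serve all demand totals ≥ 628 even under its best assignment. Minimum: 495.

495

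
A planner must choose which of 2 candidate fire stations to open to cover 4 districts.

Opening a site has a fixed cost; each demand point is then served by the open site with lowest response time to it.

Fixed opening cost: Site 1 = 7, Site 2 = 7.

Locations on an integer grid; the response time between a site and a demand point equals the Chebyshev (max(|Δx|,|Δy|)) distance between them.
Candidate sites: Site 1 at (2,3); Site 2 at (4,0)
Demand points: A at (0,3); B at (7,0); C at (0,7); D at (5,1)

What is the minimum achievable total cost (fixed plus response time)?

Open {Site 1}: assign each demand point to its cheapest open site.
  A→Site 1 2, B→Site 1 5, C→Site 1 4, D→Site 1 3
  response time 14, fixed 7 → total 21.
Compare {Site 2}: response time 15 + fixed 7 = 22.
Compare {Site 1, Site 2}: response time 10 + fixed 14 = 24.

21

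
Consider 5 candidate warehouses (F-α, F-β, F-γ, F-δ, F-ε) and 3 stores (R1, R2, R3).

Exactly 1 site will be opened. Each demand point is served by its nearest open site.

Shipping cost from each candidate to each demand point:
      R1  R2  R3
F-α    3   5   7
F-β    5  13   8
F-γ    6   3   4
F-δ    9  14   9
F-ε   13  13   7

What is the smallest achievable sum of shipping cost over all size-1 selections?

Open {F-γ}.
  R1→F-γ 6, R2→F-γ 3, R3→F-γ 4  ⇒ total 13.
Compare {F-α}: total 15.
Compare {F-β}: total 26.
No size-1 selection does better; minimum is 13.

13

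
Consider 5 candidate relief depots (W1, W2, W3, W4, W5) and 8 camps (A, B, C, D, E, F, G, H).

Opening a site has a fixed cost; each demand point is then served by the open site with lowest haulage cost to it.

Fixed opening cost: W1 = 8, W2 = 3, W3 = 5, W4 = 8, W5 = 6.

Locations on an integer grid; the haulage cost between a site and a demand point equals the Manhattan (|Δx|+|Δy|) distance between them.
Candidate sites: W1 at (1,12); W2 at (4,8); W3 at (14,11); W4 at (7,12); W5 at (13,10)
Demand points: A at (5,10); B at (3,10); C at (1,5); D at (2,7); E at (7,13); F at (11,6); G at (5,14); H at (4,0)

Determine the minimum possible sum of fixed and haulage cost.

Open {W2, W4}: assign each demand point to its cheapest open site.
  A→W2 3, B→W2 3, C→W2 6, D→W2 3, E→W4 1, F→W2 9, G→W4 4, H→W2 8
  haulage cost 37, fixed 11 → total 48.
Compare {W2}: haulage cost 47 + fixed 3 = 50.
Compare {W2, W4, W5}: haulage cost 34 + fixed 17 = 51.
Compare {W2, W3, W4}: haulage cost 36 + fixed 16 = 52.
All other subsets cost ≥ 50. Minimum total cost: 48.

48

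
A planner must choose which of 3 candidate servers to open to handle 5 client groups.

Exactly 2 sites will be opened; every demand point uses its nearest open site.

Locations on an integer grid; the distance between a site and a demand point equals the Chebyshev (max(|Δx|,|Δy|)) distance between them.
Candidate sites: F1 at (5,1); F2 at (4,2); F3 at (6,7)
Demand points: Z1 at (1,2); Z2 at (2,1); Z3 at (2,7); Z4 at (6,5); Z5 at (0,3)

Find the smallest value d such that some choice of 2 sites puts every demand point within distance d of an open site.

4

Open {F2, F3}.
  Farthest demand point is Z3 at distance 4 (to F3); all others are ≤ 4.
With {F1, F2} the worst case is 5.
With {F1, F3} the worst case is 5.
No size-2 selection achieves below 4.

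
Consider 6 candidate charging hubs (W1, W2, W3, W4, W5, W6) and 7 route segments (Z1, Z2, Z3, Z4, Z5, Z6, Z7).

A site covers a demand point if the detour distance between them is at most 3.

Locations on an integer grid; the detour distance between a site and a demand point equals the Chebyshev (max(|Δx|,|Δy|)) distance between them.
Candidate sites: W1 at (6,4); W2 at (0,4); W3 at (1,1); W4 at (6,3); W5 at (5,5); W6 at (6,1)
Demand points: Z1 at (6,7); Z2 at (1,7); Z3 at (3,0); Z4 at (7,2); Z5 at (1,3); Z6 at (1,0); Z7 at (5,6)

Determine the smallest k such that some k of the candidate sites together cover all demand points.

Coverage sets (demand points within 3 of each site):
  W1: {Z1, Z4, Z7}
  W2: {Z2, Z5}
  W3: {Z3, Z5, Z6}
  W4: {Z3, Z4, Z7}
  W5: {Z1, Z4, Z7}
  W6: {Z3, Z4}
No 2 sites suffice: every size-2 union leaves at least one demand point uncovered.
But {W1, W2, W3} covers everything, so the minimum is 3.

3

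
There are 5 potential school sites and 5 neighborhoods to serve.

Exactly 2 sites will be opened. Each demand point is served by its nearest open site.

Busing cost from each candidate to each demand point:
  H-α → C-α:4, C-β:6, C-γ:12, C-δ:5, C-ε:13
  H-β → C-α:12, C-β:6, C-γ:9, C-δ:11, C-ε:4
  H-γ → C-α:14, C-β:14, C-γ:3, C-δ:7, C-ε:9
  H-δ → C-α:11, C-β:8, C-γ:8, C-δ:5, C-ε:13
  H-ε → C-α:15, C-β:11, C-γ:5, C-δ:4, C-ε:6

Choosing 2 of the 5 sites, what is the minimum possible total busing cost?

Open {H-α, H-ε}.
  C-α→H-α 4, C-β→H-α 6, C-γ→H-ε 5, C-δ→H-ε 4, C-ε→H-ε 6  ⇒ total 25.
Compare {H-α, H-γ}: total 27.
Compare {H-α, H-β}: total 28.
No size-2 selection does better; minimum is 25.

25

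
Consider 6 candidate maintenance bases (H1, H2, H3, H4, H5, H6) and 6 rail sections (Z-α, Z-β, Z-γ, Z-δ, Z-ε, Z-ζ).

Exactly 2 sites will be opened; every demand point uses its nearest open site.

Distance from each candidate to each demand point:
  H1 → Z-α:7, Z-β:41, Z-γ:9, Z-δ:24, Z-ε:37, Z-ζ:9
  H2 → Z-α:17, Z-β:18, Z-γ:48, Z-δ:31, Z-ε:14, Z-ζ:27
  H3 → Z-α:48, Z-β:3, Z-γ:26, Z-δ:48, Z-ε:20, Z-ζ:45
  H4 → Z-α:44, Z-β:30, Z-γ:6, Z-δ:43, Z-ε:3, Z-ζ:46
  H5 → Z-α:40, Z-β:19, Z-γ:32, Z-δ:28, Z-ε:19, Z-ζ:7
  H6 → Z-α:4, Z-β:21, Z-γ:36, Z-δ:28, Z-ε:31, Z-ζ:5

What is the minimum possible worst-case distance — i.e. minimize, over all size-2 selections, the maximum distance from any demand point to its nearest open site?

24

Open {H1, H2}.
  Farthest demand point is Z-δ at distance 24 (to H1); all others are ≤ 24.
With {H1, H3} the worst case is 24.
With {H1, H5} the worst case is 24.
No size-2 selection achieves below 24.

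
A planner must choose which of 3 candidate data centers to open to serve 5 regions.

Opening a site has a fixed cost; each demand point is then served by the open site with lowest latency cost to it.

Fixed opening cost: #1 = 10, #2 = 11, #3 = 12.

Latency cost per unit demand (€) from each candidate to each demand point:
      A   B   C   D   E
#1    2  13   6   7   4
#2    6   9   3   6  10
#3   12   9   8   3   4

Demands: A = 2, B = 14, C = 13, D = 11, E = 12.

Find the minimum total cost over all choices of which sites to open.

281

Open {#2, #3}: assign each demand point to its cheapest open site.
  A→#2 2×6=12, B→#2 14×9=126, C→#2 13×3=39, D→#3 11×3=33, E→#3 12×4=48
  latency cost 258, fixed 23 → total 281.
Compare {#1, #2, #3}: latency cost 250 + fixed 33 = 283.
Compare {#1, #2}: latency cost 283 + fixed 21 = 304.
Compare {#1, #3}: latency cost 289 + fixed 22 = 311.
All other subsets cost ≥ 283. Minimum total cost: 281.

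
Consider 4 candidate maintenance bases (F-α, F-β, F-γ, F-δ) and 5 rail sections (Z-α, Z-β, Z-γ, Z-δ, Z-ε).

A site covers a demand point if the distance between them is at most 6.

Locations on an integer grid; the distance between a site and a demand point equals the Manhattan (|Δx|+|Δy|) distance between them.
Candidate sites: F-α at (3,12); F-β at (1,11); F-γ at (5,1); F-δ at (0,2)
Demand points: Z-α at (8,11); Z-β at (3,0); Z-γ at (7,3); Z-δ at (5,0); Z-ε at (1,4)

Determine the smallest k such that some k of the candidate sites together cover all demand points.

Coverage sets (demand points within 6 of each site):
  F-α: {Z-α}
  F-β: {}
  F-γ: {Z-β, Z-γ, Z-δ}
  F-δ: {Z-β, Z-ε}
No 2 sites suffice: every size-2 union leaves at least one demand point uncovered.
But {F-α, F-γ, F-δ} covers everything, so the minimum is 3.

3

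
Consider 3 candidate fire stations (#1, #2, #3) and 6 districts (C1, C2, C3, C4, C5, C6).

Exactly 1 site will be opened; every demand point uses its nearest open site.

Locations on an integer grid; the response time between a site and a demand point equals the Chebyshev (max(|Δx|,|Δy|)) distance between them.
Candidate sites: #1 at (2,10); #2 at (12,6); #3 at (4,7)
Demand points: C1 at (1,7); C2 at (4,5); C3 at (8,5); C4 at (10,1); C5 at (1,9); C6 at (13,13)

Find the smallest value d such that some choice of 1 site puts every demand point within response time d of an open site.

9

Open {#3}.
  Farthest demand point is C6 at response time 9 (to #3); all others are ≤ 9.
With {#1} the worst case is 11.
With {#2} the worst case is 11.
No size-1 selection achieves below 9.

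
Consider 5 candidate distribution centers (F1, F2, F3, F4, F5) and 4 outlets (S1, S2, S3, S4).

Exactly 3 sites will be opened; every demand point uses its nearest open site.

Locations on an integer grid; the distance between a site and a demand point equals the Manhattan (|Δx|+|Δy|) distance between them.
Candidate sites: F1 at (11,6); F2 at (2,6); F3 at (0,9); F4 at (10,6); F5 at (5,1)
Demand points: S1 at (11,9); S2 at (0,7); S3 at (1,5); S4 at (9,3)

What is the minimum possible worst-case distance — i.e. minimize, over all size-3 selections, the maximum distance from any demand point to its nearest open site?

Open {F1, F2, F4}.
  Farthest demand point is S4 at distance 4 (to F4); all others are ≤ 4.
With {F2, F3, F4} the worst case is 4.
With {F2, F4, F5} the worst case is 4.
No size-3 selection achieves below 4.

4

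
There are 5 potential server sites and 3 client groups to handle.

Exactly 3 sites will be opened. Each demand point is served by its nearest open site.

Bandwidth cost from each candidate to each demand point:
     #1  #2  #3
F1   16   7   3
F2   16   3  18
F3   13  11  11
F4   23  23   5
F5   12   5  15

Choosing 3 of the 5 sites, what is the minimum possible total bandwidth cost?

18

Open {F1, F2, F5}.
  #1→F5 12, #2→F2 3, #3→F1 3  ⇒ total 18.
Compare {F1, F2, F3}: total 19.
Compare {F1, F3, F5}: total 20.
No size-3 selection does better; minimum is 18.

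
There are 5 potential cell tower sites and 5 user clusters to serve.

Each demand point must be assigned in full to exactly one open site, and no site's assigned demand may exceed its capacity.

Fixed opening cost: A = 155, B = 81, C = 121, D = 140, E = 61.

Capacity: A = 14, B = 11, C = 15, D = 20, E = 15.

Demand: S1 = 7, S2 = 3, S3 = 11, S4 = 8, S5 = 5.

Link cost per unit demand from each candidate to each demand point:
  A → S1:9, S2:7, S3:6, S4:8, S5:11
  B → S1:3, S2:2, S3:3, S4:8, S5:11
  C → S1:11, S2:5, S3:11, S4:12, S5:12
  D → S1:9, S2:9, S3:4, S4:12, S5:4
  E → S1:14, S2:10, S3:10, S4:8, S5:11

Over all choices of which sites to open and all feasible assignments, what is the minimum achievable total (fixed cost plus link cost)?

Open {B, D, E}; cheapest assignment that respects the capacities:
  B (cap 11, load 10): S1, S2 — cost 7×3 + 3×2 = 27
  D (cap 20, load 16): S3, S5 — cost 11×4 + 5×4 = 64
  E (cap 15, load 8): S4 — cost 8×8 = 64
  Shipping 155, fixed 282 → total 437.
  Any other capacity-feasible assignment to {B, D, E} ships for at least 155.
Compare {D, E}: its best feasible assignment gives total 454.
Compare {B, C, E}: its best feasible assignment gives total 507.
Every other set of open sites that can feasibly serve all demand totals ≥ 454 even under its best assignment. Minimum: 437.

437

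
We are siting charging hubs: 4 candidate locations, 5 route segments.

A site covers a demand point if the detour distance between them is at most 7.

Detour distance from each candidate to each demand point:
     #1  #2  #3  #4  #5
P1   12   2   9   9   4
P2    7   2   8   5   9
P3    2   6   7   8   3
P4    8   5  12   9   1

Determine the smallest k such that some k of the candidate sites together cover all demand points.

2

Coverage sets (demand points within 7 of each site):
  P1: {#2, #5}
  P2: {#1, #2, #4}
  P3: {#1, #2, #3, #5}
  P4: {#2, #5}
No single site covers all 5 demand points.
But {P2, P3} covers everything, so the minimum is 2.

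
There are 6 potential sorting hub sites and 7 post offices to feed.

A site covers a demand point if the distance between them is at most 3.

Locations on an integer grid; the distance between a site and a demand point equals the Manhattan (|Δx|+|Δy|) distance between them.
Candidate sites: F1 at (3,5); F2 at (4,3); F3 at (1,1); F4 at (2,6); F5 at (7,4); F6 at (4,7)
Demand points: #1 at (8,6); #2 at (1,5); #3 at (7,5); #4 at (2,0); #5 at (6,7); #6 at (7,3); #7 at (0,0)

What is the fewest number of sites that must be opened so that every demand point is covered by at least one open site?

4

Coverage sets (demand points within 3 of each site):
  F1: {#2}
  F2: {#6}
  F3: {#4, #7}
  F4: {#2}
  F5: {#1, #3, #6}
  F6: {#5}
No 3 sites suffice: every size-3 union leaves at least one demand point uncovered.
But {F1, F3, F5, F6} covers everything, so the minimum is 4.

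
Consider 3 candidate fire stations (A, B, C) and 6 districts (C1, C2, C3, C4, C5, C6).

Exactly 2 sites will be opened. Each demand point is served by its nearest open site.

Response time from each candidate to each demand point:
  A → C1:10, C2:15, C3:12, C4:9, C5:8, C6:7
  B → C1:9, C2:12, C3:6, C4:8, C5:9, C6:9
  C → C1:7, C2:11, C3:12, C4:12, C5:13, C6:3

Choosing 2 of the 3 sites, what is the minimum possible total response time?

44

Open {B, C}.
  C1→C 7, C2→C 11, C3→B 6, C4→B 8, C5→B 9, C6→C 3  ⇒ total 44.
Compare {A, B}: total 50.
Compare {A, C}: total 50.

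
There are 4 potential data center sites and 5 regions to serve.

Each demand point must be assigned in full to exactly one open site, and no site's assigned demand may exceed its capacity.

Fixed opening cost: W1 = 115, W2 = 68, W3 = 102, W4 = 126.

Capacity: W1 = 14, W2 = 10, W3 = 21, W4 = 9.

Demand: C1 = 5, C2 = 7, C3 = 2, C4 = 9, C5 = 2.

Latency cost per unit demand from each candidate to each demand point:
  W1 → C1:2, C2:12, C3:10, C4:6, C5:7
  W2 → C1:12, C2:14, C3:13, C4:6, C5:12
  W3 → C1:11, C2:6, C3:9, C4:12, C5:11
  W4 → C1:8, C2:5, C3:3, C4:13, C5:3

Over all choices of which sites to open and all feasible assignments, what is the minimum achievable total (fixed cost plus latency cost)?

361

Open {W2, W3}; cheapest assignment that respects the capacities:
  W2 (cap 10, load 9): C4 — cost 9×6 = 54
  W3 (cap 21, load 16): C1, C2, C3, C5 — cost 5×11 + 7×6 + 2×9 + 2×11 = 137
  Shipping 191, fixed 170 → total 361.
  Any other capacity-feasible assignment to {W2, W3} ships for at least 191.
Compare {W1, W3}: its best feasible assignment gives total 363.
Compare {W1, W2, W3}: its best feasible assignment gives total 423.
Every other set of open sites that can feasibly serve all demand totals ≥ 363 even under its best assignment. Minimum: 361.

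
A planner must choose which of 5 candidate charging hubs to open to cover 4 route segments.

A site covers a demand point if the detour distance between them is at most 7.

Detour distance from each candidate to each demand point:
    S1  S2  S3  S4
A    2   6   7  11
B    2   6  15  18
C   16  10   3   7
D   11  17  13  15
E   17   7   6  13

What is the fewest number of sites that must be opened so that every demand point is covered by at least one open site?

2

Coverage sets (demand points within 7 of each site):
  A: {S1, S2, S3}
  B: {S1, S2}
  C: {S3, S4}
  D: {}
  E: {S2, S3}
No single site covers all 4 demand points.
But {A, C} covers everything, so the minimum is 2.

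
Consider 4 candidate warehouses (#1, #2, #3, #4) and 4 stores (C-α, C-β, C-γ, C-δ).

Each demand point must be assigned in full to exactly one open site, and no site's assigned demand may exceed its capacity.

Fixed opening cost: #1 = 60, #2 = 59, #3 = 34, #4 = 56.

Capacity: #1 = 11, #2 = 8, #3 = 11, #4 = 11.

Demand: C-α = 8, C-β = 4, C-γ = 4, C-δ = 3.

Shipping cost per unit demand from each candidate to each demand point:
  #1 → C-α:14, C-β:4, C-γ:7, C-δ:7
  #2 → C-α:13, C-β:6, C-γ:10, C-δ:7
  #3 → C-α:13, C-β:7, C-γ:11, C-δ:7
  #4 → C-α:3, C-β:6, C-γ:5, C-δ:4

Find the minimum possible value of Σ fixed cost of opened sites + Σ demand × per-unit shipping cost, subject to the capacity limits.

Open {#1, #4}; cheapest assignment that respects the capacities:
  #1 (cap 11, load 8): C-β, C-γ — cost 4×4 + 4×7 = 44
  #4 (cap 11, load 11): C-α, C-δ — cost 8×3 + 3×4 = 36
  Shipping 80, fixed 116 → total 196.
  Any other capacity-feasible assignment to {#1, #4} ships for at least 80.
Compare {#3, #4}: its best feasible assignment gives total 198.
Compare {#2, #4}: its best feasible assignment gives total 215.
Every other set of open sites that can feasibly serve all demand totals ≥ 198 even under its best assignment. Minimum: 196.

196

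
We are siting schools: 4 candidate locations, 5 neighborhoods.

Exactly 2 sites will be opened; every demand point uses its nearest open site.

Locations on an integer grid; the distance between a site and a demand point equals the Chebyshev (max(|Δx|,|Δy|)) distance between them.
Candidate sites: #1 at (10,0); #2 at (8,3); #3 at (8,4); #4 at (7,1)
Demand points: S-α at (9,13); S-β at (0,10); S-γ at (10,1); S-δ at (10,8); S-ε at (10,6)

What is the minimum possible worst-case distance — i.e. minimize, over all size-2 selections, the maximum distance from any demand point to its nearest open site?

9

Open {#1, #3}.
  Farthest demand point is S-α at distance 9 (to #3); all others are ≤ 9.
With {#2, #3} the worst case is 9.
With {#3, #4} the worst case is 9.
No size-2 selection achieves below 9.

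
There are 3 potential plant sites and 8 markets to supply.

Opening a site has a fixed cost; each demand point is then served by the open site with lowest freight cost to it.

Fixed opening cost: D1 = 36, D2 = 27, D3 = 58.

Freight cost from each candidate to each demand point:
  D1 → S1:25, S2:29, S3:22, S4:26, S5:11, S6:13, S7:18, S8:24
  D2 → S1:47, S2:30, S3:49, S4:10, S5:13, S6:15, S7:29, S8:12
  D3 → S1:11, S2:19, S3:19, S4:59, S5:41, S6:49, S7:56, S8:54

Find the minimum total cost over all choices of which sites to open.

203

Open {D1, D2}: assign each demand point to its cheapest open site.
  S1→D1 25, S2→D1 29, S3→D1 22, S4→D2 10, S5→D1 11, S6→D1 13, S7→D1 18, S8→D2 12
  freight cost 140, fixed 63 → total 203.
Compare {D1}: freight cost 168 + fixed 36 = 204.
Compare {D2, D3}: freight cost 128 + fixed 85 = 213.
Compare {D2}: freight cost 205 + fixed 27 = 232.
All other subsets cost ≥ 204. Minimum total cost: 203.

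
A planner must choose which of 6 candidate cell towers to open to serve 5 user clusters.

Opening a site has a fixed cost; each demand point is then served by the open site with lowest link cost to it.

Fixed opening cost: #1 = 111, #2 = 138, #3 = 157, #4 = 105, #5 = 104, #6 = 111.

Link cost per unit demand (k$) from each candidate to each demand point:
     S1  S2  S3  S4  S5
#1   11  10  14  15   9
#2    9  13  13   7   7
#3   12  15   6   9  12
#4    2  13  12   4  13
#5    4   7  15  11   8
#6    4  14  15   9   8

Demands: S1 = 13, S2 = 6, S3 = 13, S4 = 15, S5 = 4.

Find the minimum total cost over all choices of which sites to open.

Open {#4}: assign each demand point to its cheapest open site.
  S1→#4 13×2=26, S2→#4 6×13=78, S3→#4 13×12=156, S4→#4 15×4=60, S5→#4 4×13=52
  link cost 372, fixed 105 → total 477.
Compare {#4, #5}: link cost 316 + fixed 209 = 525.
Compare {#3, #4}: link cost 290 + fixed 262 = 552.
Compare {#1, #4}: link cost 338 + fixed 216 = 554.
All other subsets cost ≥ 525. Minimum total cost: 477.

477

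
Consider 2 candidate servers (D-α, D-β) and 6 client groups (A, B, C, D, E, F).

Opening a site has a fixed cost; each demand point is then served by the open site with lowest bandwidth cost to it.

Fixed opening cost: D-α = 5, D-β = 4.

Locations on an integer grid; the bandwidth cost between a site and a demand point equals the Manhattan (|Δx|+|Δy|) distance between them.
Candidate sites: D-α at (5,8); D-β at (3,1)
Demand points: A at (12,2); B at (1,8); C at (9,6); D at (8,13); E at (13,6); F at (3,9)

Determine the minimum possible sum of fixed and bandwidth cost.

49

Open {D-α}: assign each demand point to its cheapest open site.
  A→D-α 13, B→D-α 4, C→D-α 6, D→D-α 8, E→D-α 10, F→D-α 3
  bandwidth cost 44, fixed 5 → total 49.
Compare {D-α, D-β}: bandwidth cost 41 + fixed 9 = 50.
Compare {D-β}: bandwidth cost 70 + fixed 4 = 74.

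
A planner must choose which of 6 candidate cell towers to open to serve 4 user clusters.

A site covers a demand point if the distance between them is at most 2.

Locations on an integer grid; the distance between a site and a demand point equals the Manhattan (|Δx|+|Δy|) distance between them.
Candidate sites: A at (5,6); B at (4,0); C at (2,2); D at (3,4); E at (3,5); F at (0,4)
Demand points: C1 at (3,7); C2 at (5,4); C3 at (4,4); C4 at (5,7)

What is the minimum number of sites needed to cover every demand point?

Coverage sets (demand points within 2 of each site):
  A: {C2, C4}
  B: {}
  C: {}
  D: {C2, C3}
  E: {C1, C3}
  F: {}
No single site covers all 4 demand points.
But {A, E} covers everything, so the minimum is 2.

2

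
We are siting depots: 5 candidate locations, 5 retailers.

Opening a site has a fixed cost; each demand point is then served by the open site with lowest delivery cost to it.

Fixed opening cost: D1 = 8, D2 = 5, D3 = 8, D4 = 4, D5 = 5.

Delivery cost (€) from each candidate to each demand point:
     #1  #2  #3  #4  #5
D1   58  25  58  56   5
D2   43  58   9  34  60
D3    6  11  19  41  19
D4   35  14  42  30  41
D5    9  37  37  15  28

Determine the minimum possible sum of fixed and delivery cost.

Open {D1, D2, D3, D5}: assign each demand point to its cheapest open site.
  #1→D3 6, #2→D3 11, #3→D2 9, #4→D5 15, #5→D1 5
  delivery cost 46, fixed 26 → total 72.
Compare {D1, D2, D4, D5}: delivery cost 52 + fixed 22 = 74.
Compare {D1, D2, D3, D4, D5}: delivery cost 46 + fixed 30 = 76.
Compare {D1, D3, D5}: delivery cost 56 + fixed 21 = 77.
All other subsets cost ≥ 74. Minimum total cost: 72.

72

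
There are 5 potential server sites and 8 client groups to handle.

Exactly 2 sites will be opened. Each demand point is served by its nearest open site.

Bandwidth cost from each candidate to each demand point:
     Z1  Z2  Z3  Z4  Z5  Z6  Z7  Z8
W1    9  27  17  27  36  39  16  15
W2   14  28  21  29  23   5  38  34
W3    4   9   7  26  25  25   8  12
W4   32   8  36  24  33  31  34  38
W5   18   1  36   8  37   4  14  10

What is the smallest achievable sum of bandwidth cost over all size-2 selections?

67

Open {W3, W5}.
  Z1→W3 4, Z2→W5 1, Z3→W3 7, Z4→W5 8, Z5→W3 25, Z6→W5 4, Z7→W3 8, Z8→W5 10  ⇒ total 67.
Compare {W2, W3}: total 94.
Compare {W2, W5}: total 95.
No size-2 selection does better; minimum is 67.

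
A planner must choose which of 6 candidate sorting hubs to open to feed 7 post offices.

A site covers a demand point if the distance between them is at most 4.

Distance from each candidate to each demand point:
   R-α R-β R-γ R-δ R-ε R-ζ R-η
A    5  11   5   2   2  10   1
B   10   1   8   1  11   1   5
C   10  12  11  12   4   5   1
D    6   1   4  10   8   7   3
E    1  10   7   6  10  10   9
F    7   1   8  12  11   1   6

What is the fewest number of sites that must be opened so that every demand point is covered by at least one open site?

Coverage sets (demand points within 4 of each site):
  A: {R-δ, R-ε, R-η}
  B: {R-β, R-δ, R-ζ}
  C: {R-ε, R-η}
  D: {R-β, R-γ, R-η}
  E: {R-α}
  F: {R-β, R-ζ}
No 3 sites suffice: every size-3 union leaves at least one demand point uncovered.
But {A, B, D, E} covers everything, so the minimum is 4.

4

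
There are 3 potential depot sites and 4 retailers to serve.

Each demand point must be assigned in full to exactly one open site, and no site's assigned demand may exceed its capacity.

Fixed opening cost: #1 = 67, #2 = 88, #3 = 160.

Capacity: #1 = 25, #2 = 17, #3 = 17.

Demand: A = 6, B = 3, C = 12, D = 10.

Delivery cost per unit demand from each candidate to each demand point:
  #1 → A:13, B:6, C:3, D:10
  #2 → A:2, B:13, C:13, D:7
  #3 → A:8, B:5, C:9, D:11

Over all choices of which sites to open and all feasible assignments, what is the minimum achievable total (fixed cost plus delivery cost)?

291

Open {#1, #2}; cheapest assignment that respects the capacities:
  #1 (cap 25, load 15): B, C — cost 3×6 + 12×3 = 54
  #2 (cap 17, load 16): A, D — cost 6×2 + 10×7 = 82
  Shipping 136, fixed 155 → total 291.
  Any other capacity-feasible assignment to {#1, #2} ships for at least 136.
Compare {#1, #3}: its best feasible assignment gives total 426.
Compare {#1, #2, #3}: its best feasible assignment gives total 448.
Every other set of open sites that can feasibly serve all demand totals ≥ 426 even under its best assignment. Minimum: 291.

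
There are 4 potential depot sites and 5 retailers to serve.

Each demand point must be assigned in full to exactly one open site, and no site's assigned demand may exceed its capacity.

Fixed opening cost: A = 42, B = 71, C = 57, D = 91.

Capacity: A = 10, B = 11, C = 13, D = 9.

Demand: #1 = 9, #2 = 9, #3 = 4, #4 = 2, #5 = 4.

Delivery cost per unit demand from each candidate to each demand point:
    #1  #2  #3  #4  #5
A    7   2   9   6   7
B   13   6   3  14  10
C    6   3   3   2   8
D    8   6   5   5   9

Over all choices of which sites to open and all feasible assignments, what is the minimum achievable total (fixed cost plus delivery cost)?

Open {A, B, C}; cheapest assignment that respects the capacities:
  A (cap 10, load 9): #2 — cost 9×2 = 18
  B (cap 11, load 8): #3, #5 — cost 4×3 + 4×10 = 52
  C (cap 13, load 11): #1, #4 — cost 9×6 + 2×2 = 58
  Shipping 128, fixed 170 → total 298.
  Any other capacity-feasible assignment to {A, B, C} ships for at least 128.
Compare {A, C, D}: its best feasible assignment gives total 320.
Compare {A, B, D}: its best feasible assignment gives total 374.
Every other set of open sites that can feasibly serve all demand totals ≥ 320 even under its best assignment. Minimum: 298.

298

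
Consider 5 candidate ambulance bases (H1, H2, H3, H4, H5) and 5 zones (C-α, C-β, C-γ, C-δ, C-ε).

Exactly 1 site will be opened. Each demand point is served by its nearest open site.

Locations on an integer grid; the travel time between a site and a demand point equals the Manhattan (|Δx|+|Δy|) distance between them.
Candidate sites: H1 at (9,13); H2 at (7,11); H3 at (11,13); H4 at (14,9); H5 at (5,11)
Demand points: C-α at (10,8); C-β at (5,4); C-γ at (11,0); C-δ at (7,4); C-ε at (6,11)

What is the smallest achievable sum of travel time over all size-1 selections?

Open {H2}.
  C-α→H2 6, C-β→H2 9, C-γ→H2 15, C-δ→H2 7, C-ε→H2 1  ⇒ total 38.
Compare {H5}: total 42.
Compare {H1}: total 50.
No size-1 selection does better; minimum is 38.

38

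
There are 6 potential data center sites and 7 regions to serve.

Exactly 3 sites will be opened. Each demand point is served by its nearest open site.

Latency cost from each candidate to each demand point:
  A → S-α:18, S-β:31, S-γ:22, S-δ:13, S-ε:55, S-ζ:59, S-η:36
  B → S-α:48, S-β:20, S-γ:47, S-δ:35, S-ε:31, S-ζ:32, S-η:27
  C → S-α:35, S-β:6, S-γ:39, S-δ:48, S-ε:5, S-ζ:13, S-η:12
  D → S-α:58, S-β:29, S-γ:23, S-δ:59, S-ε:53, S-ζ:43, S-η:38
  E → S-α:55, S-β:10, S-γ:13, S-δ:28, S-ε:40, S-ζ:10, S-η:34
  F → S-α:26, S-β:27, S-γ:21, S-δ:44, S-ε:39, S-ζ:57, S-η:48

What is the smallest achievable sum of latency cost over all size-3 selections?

Open {A, C, E}.
  S-α→A 18, S-β→C 6, S-γ→E 13, S-δ→A 13, S-ε→C 5, S-ζ→E 10, S-η→C 12  ⇒ total 77.
Compare {A, C, F}: total 88.
Compare {A, B, C}: total 89.
No size-3 selection does better; minimum is 77.

77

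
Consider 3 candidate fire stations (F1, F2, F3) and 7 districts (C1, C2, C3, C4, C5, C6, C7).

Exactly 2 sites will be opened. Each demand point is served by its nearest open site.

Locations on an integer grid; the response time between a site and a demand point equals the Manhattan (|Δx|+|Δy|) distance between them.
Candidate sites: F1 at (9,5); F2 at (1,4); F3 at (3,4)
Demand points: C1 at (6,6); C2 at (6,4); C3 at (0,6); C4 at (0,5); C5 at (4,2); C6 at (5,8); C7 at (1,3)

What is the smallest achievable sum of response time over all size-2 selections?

Open {F2, F3}.
  C1→F3 5, C2→F3 3, C3→F2 3, C4→F2 2, C5→F3 3, C6→F3 6, C7→F2 1  ⇒ total 23.
Compare {F1, F2}: total 26.
Compare {F1, F3}: total 28.

23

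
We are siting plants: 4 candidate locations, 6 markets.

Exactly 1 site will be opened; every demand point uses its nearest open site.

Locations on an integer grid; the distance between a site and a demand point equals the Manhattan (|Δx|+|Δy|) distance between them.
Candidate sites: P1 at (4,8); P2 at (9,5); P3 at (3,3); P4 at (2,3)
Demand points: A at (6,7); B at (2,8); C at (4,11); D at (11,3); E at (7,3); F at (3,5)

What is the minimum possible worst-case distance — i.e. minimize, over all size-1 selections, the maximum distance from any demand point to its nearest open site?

Open {P3}.
  Farthest demand point is C at distance 9 (to P3); all others are ≤ 9.
With {P4} the worst case is 10.
With {P2} the worst case is 11.
No size-1 selection achieves below 9.

9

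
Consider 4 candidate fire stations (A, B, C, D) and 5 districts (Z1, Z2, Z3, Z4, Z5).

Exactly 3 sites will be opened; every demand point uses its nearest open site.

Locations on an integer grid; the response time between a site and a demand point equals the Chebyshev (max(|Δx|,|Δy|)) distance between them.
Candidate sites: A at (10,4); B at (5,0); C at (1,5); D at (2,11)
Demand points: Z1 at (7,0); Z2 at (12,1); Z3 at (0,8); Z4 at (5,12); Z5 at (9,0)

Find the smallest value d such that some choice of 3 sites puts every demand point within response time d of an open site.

4

Open {A, B, D}.
  Farthest demand point is Z5 at response time 4 (to A); all others are ≤ 4.
With {A, C, D} the worst case is 4.
With {A, B, C} the worst case is 7.
No size-3 selection achieves below 4.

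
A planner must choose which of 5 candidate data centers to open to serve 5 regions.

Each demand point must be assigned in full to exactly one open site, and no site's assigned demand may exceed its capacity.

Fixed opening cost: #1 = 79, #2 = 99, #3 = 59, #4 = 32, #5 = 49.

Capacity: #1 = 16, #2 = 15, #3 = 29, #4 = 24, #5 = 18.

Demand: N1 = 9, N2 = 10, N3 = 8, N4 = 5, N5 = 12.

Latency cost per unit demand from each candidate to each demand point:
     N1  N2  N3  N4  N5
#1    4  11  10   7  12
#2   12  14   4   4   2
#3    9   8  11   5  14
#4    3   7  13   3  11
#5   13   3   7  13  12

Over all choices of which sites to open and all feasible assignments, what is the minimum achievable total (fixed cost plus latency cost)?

332

Open {#2, #4, #5}; cheapest assignment that respects the capacities:
  #2 (cap 15, load 12): N5 — cost 12×2 = 24
  #4 (cap 24, load 14): N1, N4 — cost 9×3 + 5×3 = 42
  #5 (cap 18, load 18): N2, N3 — cost 10×3 + 8×7 = 86
  Shipping 152, fixed 180 → total 332.
  Any other capacity-feasible assignment to {#2, #4, #5} ships for at least 152.
Compare {#2, #3, #4, #5}: its best feasible assignment gives total 391.
Compare {#1, #2, #5}: its best feasible assignment gives total 408.
Every other set of open sites that can feasibly serve all demand totals ≥ 391 even under its best assignment. Minimum: 332.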